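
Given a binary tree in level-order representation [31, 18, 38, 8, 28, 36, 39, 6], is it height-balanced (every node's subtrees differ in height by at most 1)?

Tree (level-order array): [31, 18, 38, 8, 28, 36, 39, 6]
Definition: a tree is height-balanced if, at every node, |h(left) - h(right)| <= 1 (empty subtree has height -1).
Bottom-up per-node check:
  node 6: h_left=-1, h_right=-1, diff=0 [OK], height=0
  node 8: h_left=0, h_right=-1, diff=1 [OK], height=1
  node 28: h_left=-1, h_right=-1, diff=0 [OK], height=0
  node 18: h_left=1, h_right=0, diff=1 [OK], height=2
  node 36: h_left=-1, h_right=-1, diff=0 [OK], height=0
  node 39: h_left=-1, h_right=-1, diff=0 [OK], height=0
  node 38: h_left=0, h_right=0, diff=0 [OK], height=1
  node 31: h_left=2, h_right=1, diff=1 [OK], height=3
All nodes satisfy the balance condition.
Result: Balanced


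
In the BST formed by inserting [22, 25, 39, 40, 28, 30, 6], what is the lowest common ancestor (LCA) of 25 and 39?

Tree insertion order: [22, 25, 39, 40, 28, 30, 6]
Tree (level-order array): [22, 6, 25, None, None, None, 39, 28, 40, None, 30]
In a BST, the LCA of p=25, q=39 is the first node v on the
root-to-leaf path with p <= v <= q (go left if both < v, right if both > v).
Walk from root:
  at 22: both 25 and 39 > 22, go right
  at 25: 25 <= 25 <= 39, this is the LCA
LCA = 25


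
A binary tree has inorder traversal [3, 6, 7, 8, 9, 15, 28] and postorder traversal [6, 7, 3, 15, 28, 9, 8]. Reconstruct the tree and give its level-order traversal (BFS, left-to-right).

Inorder:   [3, 6, 7, 8, 9, 15, 28]
Postorder: [6, 7, 3, 15, 28, 9, 8]
Algorithm: postorder visits root last, so walk postorder right-to-left;
each value is the root of the current inorder slice — split it at that
value, recurse on the right subtree first, then the left.
Recursive splits:
  root=8; inorder splits into left=[3, 6, 7], right=[9, 15, 28]
  root=9; inorder splits into left=[], right=[15, 28]
  root=28; inorder splits into left=[15], right=[]
  root=15; inorder splits into left=[], right=[]
  root=3; inorder splits into left=[], right=[6, 7]
  root=7; inorder splits into left=[6], right=[]
  root=6; inorder splits into left=[], right=[]
Reconstructed level-order: [8, 3, 9, 7, 28, 6, 15]


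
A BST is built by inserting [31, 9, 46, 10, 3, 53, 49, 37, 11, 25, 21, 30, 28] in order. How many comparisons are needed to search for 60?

Search path for 60: 31 -> 46 -> 53
Found: False
Comparisons: 3


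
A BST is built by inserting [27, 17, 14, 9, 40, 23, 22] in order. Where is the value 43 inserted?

Starting tree (level order): [27, 17, 40, 14, 23, None, None, 9, None, 22]
Insertion path: 27 -> 40
Result: insert 43 as right child of 40
Final tree (level order): [27, 17, 40, 14, 23, None, 43, 9, None, 22]


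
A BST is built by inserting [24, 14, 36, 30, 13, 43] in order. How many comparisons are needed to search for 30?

Search path for 30: 24 -> 36 -> 30
Found: True
Comparisons: 3


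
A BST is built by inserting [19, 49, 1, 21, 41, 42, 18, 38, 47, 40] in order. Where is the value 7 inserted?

Starting tree (level order): [19, 1, 49, None, 18, 21, None, None, None, None, 41, 38, 42, None, 40, None, 47]
Insertion path: 19 -> 1 -> 18
Result: insert 7 as left child of 18
Final tree (level order): [19, 1, 49, None, 18, 21, None, 7, None, None, 41, None, None, 38, 42, None, 40, None, 47]


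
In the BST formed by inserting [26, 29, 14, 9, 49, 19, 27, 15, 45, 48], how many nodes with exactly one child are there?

Tree built from: [26, 29, 14, 9, 49, 19, 27, 15, 45, 48]
Tree (level-order array): [26, 14, 29, 9, 19, 27, 49, None, None, 15, None, None, None, 45, None, None, None, None, 48]
Rule: These are nodes with exactly 1 non-null child.
Per-node child counts:
  node 26: 2 child(ren)
  node 14: 2 child(ren)
  node 9: 0 child(ren)
  node 19: 1 child(ren)
  node 15: 0 child(ren)
  node 29: 2 child(ren)
  node 27: 0 child(ren)
  node 49: 1 child(ren)
  node 45: 1 child(ren)
  node 48: 0 child(ren)
Matching nodes: [19, 49, 45]
Count of nodes with exactly one child: 3


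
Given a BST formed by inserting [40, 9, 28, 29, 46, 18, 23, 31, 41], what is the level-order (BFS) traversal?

Tree insertion order: [40, 9, 28, 29, 46, 18, 23, 31, 41]
Tree (level-order array): [40, 9, 46, None, 28, 41, None, 18, 29, None, None, None, 23, None, 31]
BFS from the root, enqueuing left then right child of each popped node:
  queue [40] -> pop 40, enqueue [9, 46], visited so far: [40]
  queue [9, 46] -> pop 9, enqueue [28], visited so far: [40, 9]
  queue [46, 28] -> pop 46, enqueue [41], visited so far: [40, 9, 46]
  queue [28, 41] -> pop 28, enqueue [18, 29], visited so far: [40, 9, 46, 28]
  queue [41, 18, 29] -> pop 41, enqueue [none], visited so far: [40, 9, 46, 28, 41]
  queue [18, 29] -> pop 18, enqueue [23], visited so far: [40, 9, 46, 28, 41, 18]
  queue [29, 23] -> pop 29, enqueue [31], visited so far: [40, 9, 46, 28, 41, 18, 29]
  queue [23, 31] -> pop 23, enqueue [none], visited so far: [40, 9, 46, 28, 41, 18, 29, 23]
  queue [31] -> pop 31, enqueue [none], visited so far: [40, 9, 46, 28, 41, 18, 29, 23, 31]
Result: [40, 9, 46, 28, 41, 18, 29, 23, 31]


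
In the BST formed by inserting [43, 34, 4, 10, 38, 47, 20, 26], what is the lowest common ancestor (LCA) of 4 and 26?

Tree insertion order: [43, 34, 4, 10, 38, 47, 20, 26]
Tree (level-order array): [43, 34, 47, 4, 38, None, None, None, 10, None, None, None, 20, None, 26]
In a BST, the LCA of p=4, q=26 is the first node v on the
root-to-leaf path with p <= v <= q (go left if both < v, right if both > v).
Walk from root:
  at 43: both 4 and 26 < 43, go left
  at 34: both 4 and 26 < 34, go left
  at 4: 4 <= 4 <= 26, this is the LCA
LCA = 4


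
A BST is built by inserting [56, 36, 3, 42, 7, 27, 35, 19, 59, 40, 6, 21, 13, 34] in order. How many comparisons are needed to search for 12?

Search path for 12: 56 -> 36 -> 3 -> 7 -> 27 -> 19 -> 13
Found: False
Comparisons: 7


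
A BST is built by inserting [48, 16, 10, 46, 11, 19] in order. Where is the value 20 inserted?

Starting tree (level order): [48, 16, None, 10, 46, None, 11, 19]
Insertion path: 48 -> 16 -> 46 -> 19
Result: insert 20 as right child of 19
Final tree (level order): [48, 16, None, 10, 46, None, 11, 19, None, None, None, None, 20]


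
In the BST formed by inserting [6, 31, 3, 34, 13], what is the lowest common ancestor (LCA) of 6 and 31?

Tree insertion order: [6, 31, 3, 34, 13]
Tree (level-order array): [6, 3, 31, None, None, 13, 34]
In a BST, the LCA of p=6, q=31 is the first node v on the
root-to-leaf path with p <= v <= q (go left if both < v, right if both > v).
Walk from root:
  at 6: 6 <= 6 <= 31, this is the LCA
LCA = 6


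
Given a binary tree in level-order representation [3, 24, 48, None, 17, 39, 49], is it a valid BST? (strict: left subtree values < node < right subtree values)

Level-order array: [3, 24, 48, None, 17, 39, 49]
Validate using subtree bounds (lo, hi): at each node, require lo < value < hi,
then recurse left with hi=value and right with lo=value.
Preorder trace (stopping at first violation):
  at node 3 with bounds (-inf, +inf): OK
  at node 24 with bounds (-inf, 3): VIOLATION
Node 24 violates its bound: not (-inf < 24 < 3).
Result: Not a valid BST


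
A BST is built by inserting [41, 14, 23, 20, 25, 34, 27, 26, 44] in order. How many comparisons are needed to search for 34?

Search path for 34: 41 -> 14 -> 23 -> 25 -> 34
Found: True
Comparisons: 5


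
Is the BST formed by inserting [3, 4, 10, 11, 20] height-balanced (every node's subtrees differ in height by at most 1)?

Tree (level-order array): [3, None, 4, None, 10, None, 11, None, 20]
Definition: a tree is height-balanced if, at every node, |h(left) - h(right)| <= 1 (empty subtree has height -1).
Bottom-up per-node check:
  node 20: h_left=-1, h_right=-1, diff=0 [OK], height=0
  node 11: h_left=-1, h_right=0, diff=1 [OK], height=1
  node 10: h_left=-1, h_right=1, diff=2 [FAIL (|-1-1|=2 > 1)], height=2
  node 4: h_left=-1, h_right=2, diff=3 [FAIL (|-1-2|=3 > 1)], height=3
  node 3: h_left=-1, h_right=3, diff=4 [FAIL (|-1-3|=4 > 1)], height=4
Node 10 violates the condition: |-1 - 1| = 2 > 1.
Result: Not balanced


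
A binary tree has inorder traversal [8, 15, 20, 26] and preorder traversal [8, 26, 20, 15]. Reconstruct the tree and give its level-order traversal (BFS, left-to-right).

Inorder:  [8, 15, 20, 26]
Preorder: [8, 26, 20, 15]
Algorithm: preorder visits root first, so consume preorder in order;
for each root, split the current inorder slice at that value into
left-subtree inorder and right-subtree inorder, then recurse.
Recursive splits:
  root=8; inorder splits into left=[], right=[15, 20, 26]
  root=26; inorder splits into left=[15, 20], right=[]
  root=20; inorder splits into left=[15], right=[]
  root=15; inorder splits into left=[], right=[]
Reconstructed level-order: [8, 26, 20, 15]


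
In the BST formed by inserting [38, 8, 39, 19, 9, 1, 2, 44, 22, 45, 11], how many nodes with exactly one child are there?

Tree built from: [38, 8, 39, 19, 9, 1, 2, 44, 22, 45, 11]
Tree (level-order array): [38, 8, 39, 1, 19, None, 44, None, 2, 9, 22, None, 45, None, None, None, 11]
Rule: These are nodes with exactly 1 non-null child.
Per-node child counts:
  node 38: 2 child(ren)
  node 8: 2 child(ren)
  node 1: 1 child(ren)
  node 2: 0 child(ren)
  node 19: 2 child(ren)
  node 9: 1 child(ren)
  node 11: 0 child(ren)
  node 22: 0 child(ren)
  node 39: 1 child(ren)
  node 44: 1 child(ren)
  node 45: 0 child(ren)
Matching nodes: [1, 9, 39, 44]
Count of nodes with exactly one child: 4


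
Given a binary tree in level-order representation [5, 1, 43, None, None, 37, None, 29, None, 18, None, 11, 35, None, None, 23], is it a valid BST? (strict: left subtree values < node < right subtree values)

Level-order array: [5, 1, 43, None, None, 37, None, 29, None, 18, None, 11, 35, None, None, 23]
Validate using subtree bounds (lo, hi): at each node, require lo < value < hi,
then recurse left with hi=value and right with lo=value.
Preorder trace (stopping at first violation):
  at node 5 with bounds (-inf, +inf): OK
  at node 1 with bounds (-inf, 5): OK
  at node 43 with bounds (5, +inf): OK
  at node 37 with bounds (5, 43): OK
  at node 29 with bounds (5, 37): OK
  at node 18 with bounds (5, 29): OK
  at node 11 with bounds (5, 18): OK
  at node 35 with bounds (18, 29): VIOLATION
Node 35 violates its bound: not (18 < 35 < 29).
Result: Not a valid BST


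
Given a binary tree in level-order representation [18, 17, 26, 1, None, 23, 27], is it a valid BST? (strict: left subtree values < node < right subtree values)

Level-order array: [18, 17, 26, 1, None, 23, 27]
Validate using subtree bounds (lo, hi): at each node, require lo < value < hi,
then recurse left with hi=value and right with lo=value.
Preorder trace (stopping at first violation):
  at node 18 with bounds (-inf, +inf): OK
  at node 17 with bounds (-inf, 18): OK
  at node 1 with bounds (-inf, 17): OK
  at node 26 with bounds (18, +inf): OK
  at node 23 with bounds (18, 26): OK
  at node 27 with bounds (26, +inf): OK
No violation found at any node.
Result: Valid BST


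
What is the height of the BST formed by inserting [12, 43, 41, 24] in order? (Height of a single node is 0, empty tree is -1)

Insertion order: [12, 43, 41, 24]
Tree (level-order array): [12, None, 43, 41, None, 24]
Compute height bottom-up (empty subtree = -1):
  height(24) = 1 + max(-1, -1) = 0
  height(41) = 1 + max(0, -1) = 1
  height(43) = 1 + max(1, -1) = 2
  height(12) = 1 + max(-1, 2) = 3
Height = 3


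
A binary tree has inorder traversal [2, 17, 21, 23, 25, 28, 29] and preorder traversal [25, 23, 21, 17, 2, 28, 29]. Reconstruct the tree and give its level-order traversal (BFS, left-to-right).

Inorder:  [2, 17, 21, 23, 25, 28, 29]
Preorder: [25, 23, 21, 17, 2, 28, 29]
Algorithm: preorder visits root first, so consume preorder in order;
for each root, split the current inorder slice at that value into
left-subtree inorder and right-subtree inorder, then recurse.
Recursive splits:
  root=25; inorder splits into left=[2, 17, 21, 23], right=[28, 29]
  root=23; inorder splits into left=[2, 17, 21], right=[]
  root=21; inorder splits into left=[2, 17], right=[]
  root=17; inorder splits into left=[2], right=[]
  root=2; inorder splits into left=[], right=[]
  root=28; inorder splits into left=[], right=[29]
  root=29; inorder splits into left=[], right=[]
Reconstructed level-order: [25, 23, 28, 21, 29, 17, 2]


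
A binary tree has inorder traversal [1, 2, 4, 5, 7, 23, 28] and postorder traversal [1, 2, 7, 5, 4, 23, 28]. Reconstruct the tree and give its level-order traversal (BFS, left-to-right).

Inorder:   [1, 2, 4, 5, 7, 23, 28]
Postorder: [1, 2, 7, 5, 4, 23, 28]
Algorithm: postorder visits root last, so walk postorder right-to-left;
each value is the root of the current inorder slice — split it at that
value, recurse on the right subtree first, then the left.
Recursive splits:
  root=28; inorder splits into left=[1, 2, 4, 5, 7, 23], right=[]
  root=23; inorder splits into left=[1, 2, 4, 5, 7], right=[]
  root=4; inorder splits into left=[1, 2], right=[5, 7]
  root=5; inorder splits into left=[], right=[7]
  root=7; inorder splits into left=[], right=[]
  root=2; inorder splits into left=[1], right=[]
  root=1; inorder splits into left=[], right=[]
Reconstructed level-order: [28, 23, 4, 2, 5, 1, 7]


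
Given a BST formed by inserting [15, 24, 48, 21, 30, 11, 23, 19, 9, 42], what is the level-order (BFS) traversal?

Tree insertion order: [15, 24, 48, 21, 30, 11, 23, 19, 9, 42]
Tree (level-order array): [15, 11, 24, 9, None, 21, 48, None, None, 19, 23, 30, None, None, None, None, None, None, 42]
BFS from the root, enqueuing left then right child of each popped node:
  queue [15] -> pop 15, enqueue [11, 24], visited so far: [15]
  queue [11, 24] -> pop 11, enqueue [9], visited so far: [15, 11]
  queue [24, 9] -> pop 24, enqueue [21, 48], visited so far: [15, 11, 24]
  queue [9, 21, 48] -> pop 9, enqueue [none], visited so far: [15, 11, 24, 9]
  queue [21, 48] -> pop 21, enqueue [19, 23], visited so far: [15, 11, 24, 9, 21]
  queue [48, 19, 23] -> pop 48, enqueue [30], visited so far: [15, 11, 24, 9, 21, 48]
  queue [19, 23, 30] -> pop 19, enqueue [none], visited so far: [15, 11, 24, 9, 21, 48, 19]
  queue [23, 30] -> pop 23, enqueue [none], visited so far: [15, 11, 24, 9, 21, 48, 19, 23]
  queue [30] -> pop 30, enqueue [42], visited so far: [15, 11, 24, 9, 21, 48, 19, 23, 30]
  queue [42] -> pop 42, enqueue [none], visited so far: [15, 11, 24, 9, 21, 48, 19, 23, 30, 42]
Result: [15, 11, 24, 9, 21, 48, 19, 23, 30, 42]


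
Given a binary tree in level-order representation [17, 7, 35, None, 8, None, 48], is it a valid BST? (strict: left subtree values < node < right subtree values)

Level-order array: [17, 7, 35, None, 8, None, 48]
Validate using subtree bounds (lo, hi): at each node, require lo < value < hi,
then recurse left with hi=value and right with lo=value.
Preorder trace (stopping at first violation):
  at node 17 with bounds (-inf, +inf): OK
  at node 7 with bounds (-inf, 17): OK
  at node 8 with bounds (7, 17): OK
  at node 35 with bounds (17, +inf): OK
  at node 48 with bounds (35, +inf): OK
No violation found at any node.
Result: Valid BST


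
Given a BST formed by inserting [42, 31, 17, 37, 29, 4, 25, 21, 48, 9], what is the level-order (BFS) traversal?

Tree insertion order: [42, 31, 17, 37, 29, 4, 25, 21, 48, 9]
Tree (level-order array): [42, 31, 48, 17, 37, None, None, 4, 29, None, None, None, 9, 25, None, None, None, 21]
BFS from the root, enqueuing left then right child of each popped node:
  queue [42] -> pop 42, enqueue [31, 48], visited so far: [42]
  queue [31, 48] -> pop 31, enqueue [17, 37], visited so far: [42, 31]
  queue [48, 17, 37] -> pop 48, enqueue [none], visited so far: [42, 31, 48]
  queue [17, 37] -> pop 17, enqueue [4, 29], visited so far: [42, 31, 48, 17]
  queue [37, 4, 29] -> pop 37, enqueue [none], visited so far: [42, 31, 48, 17, 37]
  queue [4, 29] -> pop 4, enqueue [9], visited so far: [42, 31, 48, 17, 37, 4]
  queue [29, 9] -> pop 29, enqueue [25], visited so far: [42, 31, 48, 17, 37, 4, 29]
  queue [9, 25] -> pop 9, enqueue [none], visited so far: [42, 31, 48, 17, 37, 4, 29, 9]
  queue [25] -> pop 25, enqueue [21], visited so far: [42, 31, 48, 17, 37, 4, 29, 9, 25]
  queue [21] -> pop 21, enqueue [none], visited so far: [42, 31, 48, 17, 37, 4, 29, 9, 25, 21]
Result: [42, 31, 48, 17, 37, 4, 29, 9, 25, 21]


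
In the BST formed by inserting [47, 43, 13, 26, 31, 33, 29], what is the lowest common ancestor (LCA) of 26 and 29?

Tree insertion order: [47, 43, 13, 26, 31, 33, 29]
Tree (level-order array): [47, 43, None, 13, None, None, 26, None, 31, 29, 33]
In a BST, the LCA of p=26, q=29 is the first node v on the
root-to-leaf path with p <= v <= q (go left if both < v, right if both > v).
Walk from root:
  at 47: both 26 and 29 < 47, go left
  at 43: both 26 and 29 < 43, go left
  at 13: both 26 and 29 > 13, go right
  at 26: 26 <= 26 <= 29, this is the LCA
LCA = 26


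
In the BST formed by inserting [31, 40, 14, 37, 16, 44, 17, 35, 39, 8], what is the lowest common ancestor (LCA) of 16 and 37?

Tree insertion order: [31, 40, 14, 37, 16, 44, 17, 35, 39, 8]
Tree (level-order array): [31, 14, 40, 8, 16, 37, 44, None, None, None, 17, 35, 39]
In a BST, the LCA of p=16, q=37 is the first node v on the
root-to-leaf path with p <= v <= q (go left if both < v, right if both > v).
Walk from root:
  at 31: 16 <= 31 <= 37, this is the LCA
LCA = 31


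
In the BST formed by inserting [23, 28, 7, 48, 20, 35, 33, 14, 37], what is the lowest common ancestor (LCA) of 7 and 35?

Tree insertion order: [23, 28, 7, 48, 20, 35, 33, 14, 37]
Tree (level-order array): [23, 7, 28, None, 20, None, 48, 14, None, 35, None, None, None, 33, 37]
In a BST, the LCA of p=7, q=35 is the first node v on the
root-to-leaf path with p <= v <= q (go left if both < v, right if both > v).
Walk from root:
  at 23: 7 <= 23 <= 35, this is the LCA
LCA = 23


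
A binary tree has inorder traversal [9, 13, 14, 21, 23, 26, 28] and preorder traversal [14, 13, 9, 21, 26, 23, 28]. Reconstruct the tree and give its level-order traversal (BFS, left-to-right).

Inorder:  [9, 13, 14, 21, 23, 26, 28]
Preorder: [14, 13, 9, 21, 26, 23, 28]
Algorithm: preorder visits root first, so consume preorder in order;
for each root, split the current inorder slice at that value into
left-subtree inorder and right-subtree inorder, then recurse.
Recursive splits:
  root=14; inorder splits into left=[9, 13], right=[21, 23, 26, 28]
  root=13; inorder splits into left=[9], right=[]
  root=9; inorder splits into left=[], right=[]
  root=21; inorder splits into left=[], right=[23, 26, 28]
  root=26; inorder splits into left=[23], right=[28]
  root=23; inorder splits into left=[], right=[]
  root=28; inorder splits into left=[], right=[]
Reconstructed level-order: [14, 13, 21, 9, 26, 23, 28]


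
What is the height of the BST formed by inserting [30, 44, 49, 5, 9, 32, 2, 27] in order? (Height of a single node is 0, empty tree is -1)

Insertion order: [30, 44, 49, 5, 9, 32, 2, 27]
Tree (level-order array): [30, 5, 44, 2, 9, 32, 49, None, None, None, 27]
Compute height bottom-up (empty subtree = -1):
  height(2) = 1 + max(-1, -1) = 0
  height(27) = 1 + max(-1, -1) = 0
  height(9) = 1 + max(-1, 0) = 1
  height(5) = 1 + max(0, 1) = 2
  height(32) = 1 + max(-1, -1) = 0
  height(49) = 1 + max(-1, -1) = 0
  height(44) = 1 + max(0, 0) = 1
  height(30) = 1 + max(2, 1) = 3
Height = 3


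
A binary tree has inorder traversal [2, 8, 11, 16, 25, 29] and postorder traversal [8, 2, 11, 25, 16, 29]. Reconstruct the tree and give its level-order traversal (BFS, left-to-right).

Inorder:   [2, 8, 11, 16, 25, 29]
Postorder: [8, 2, 11, 25, 16, 29]
Algorithm: postorder visits root last, so walk postorder right-to-left;
each value is the root of the current inorder slice — split it at that
value, recurse on the right subtree first, then the left.
Recursive splits:
  root=29; inorder splits into left=[2, 8, 11, 16, 25], right=[]
  root=16; inorder splits into left=[2, 8, 11], right=[25]
  root=25; inorder splits into left=[], right=[]
  root=11; inorder splits into left=[2, 8], right=[]
  root=2; inorder splits into left=[], right=[8]
  root=8; inorder splits into left=[], right=[]
Reconstructed level-order: [29, 16, 11, 25, 2, 8]


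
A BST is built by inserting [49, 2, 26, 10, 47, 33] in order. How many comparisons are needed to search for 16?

Search path for 16: 49 -> 2 -> 26 -> 10
Found: False
Comparisons: 4


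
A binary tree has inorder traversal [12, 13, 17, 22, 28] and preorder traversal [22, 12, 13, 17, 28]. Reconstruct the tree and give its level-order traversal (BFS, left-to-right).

Inorder:  [12, 13, 17, 22, 28]
Preorder: [22, 12, 13, 17, 28]
Algorithm: preorder visits root first, so consume preorder in order;
for each root, split the current inorder slice at that value into
left-subtree inorder and right-subtree inorder, then recurse.
Recursive splits:
  root=22; inorder splits into left=[12, 13, 17], right=[28]
  root=12; inorder splits into left=[], right=[13, 17]
  root=13; inorder splits into left=[], right=[17]
  root=17; inorder splits into left=[], right=[]
  root=28; inorder splits into left=[], right=[]
Reconstructed level-order: [22, 12, 28, 13, 17]


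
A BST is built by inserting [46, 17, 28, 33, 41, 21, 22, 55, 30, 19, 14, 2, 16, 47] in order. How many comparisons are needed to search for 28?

Search path for 28: 46 -> 17 -> 28
Found: True
Comparisons: 3


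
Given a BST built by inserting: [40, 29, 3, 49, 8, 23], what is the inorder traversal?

Tree insertion order: [40, 29, 3, 49, 8, 23]
Tree (level-order array): [40, 29, 49, 3, None, None, None, None, 8, None, 23]
Inorder traversal: [3, 8, 23, 29, 40, 49]


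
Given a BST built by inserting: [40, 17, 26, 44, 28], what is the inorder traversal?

Tree insertion order: [40, 17, 26, 44, 28]
Tree (level-order array): [40, 17, 44, None, 26, None, None, None, 28]
Inorder traversal: [17, 26, 28, 40, 44]


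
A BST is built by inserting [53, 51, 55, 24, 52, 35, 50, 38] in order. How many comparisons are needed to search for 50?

Search path for 50: 53 -> 51 -> 24 -> 35 -> 50
Found: True
Comparisons: 5


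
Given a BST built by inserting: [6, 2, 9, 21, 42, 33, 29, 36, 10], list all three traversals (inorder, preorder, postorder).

Tree insertion order: [6, 2, 9, 21, 42, 33, 29, 36, 10]
Tree (level-order array): [6, 2, 9, None, None, None, 21, 10, 42, None, None, 33, None, 29, 36]
Inorder (L, root, R): [2, 6, 9, 10, 21, 29, 33, 36, 42]
Preorder (root, L, R): [6, 2, 9, 21, 10, 42, 33, 29, 36]
Postorder (L, R, root): [2, 10, 29, 36, 33, 42, 21, 9, 6]


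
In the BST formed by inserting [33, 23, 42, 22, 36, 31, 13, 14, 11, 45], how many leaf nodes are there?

Tree built from: [33, 23, 42, 22, 36, 31, 13, 14, 11, 45]
Tree (level-order array): [33, 23, 42, 22, 31, 36, 45, 13, None, None, None, None, None, None, None, 11, 14]
Rule: A leaf has 0 children.
Per-node child counts:
  node 33: 2 child(ren)
  node 23: 2 child(ren)
  node 22: 1 child(ren)
  node 13: 2 child(ren)
  node 11: 0 child(ren)
  node 14: 0 child(ren)
  node 31: 0 child(ren)
  node 42: 2 child(ren)
  node 36: 0 child(ren)
  node 45: 0 child(ren)
Matching nodes: [11, 14, 31, 36, 45]
Count of leaf nodes: 5


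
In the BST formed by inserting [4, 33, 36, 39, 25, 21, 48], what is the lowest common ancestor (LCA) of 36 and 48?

Tree insertion order: [4, 33, 36, 39, 25, 21, 48]
Tree (level-order array): [4, None, 33, 25, 36, 21, None, None, 39, None, None, None, 48]
In a BST, the LCA of p=36, q=48 is the first node v on the
root-to-leaf path with p <= v <= q (go left if both < v, right if both > v).
Walk from root:
  at 4: both 36 and 48 > 4, go right
  at 33: both 36 and 48 > 33, go right
  at 36: 36 <= 36 <= 48, this is the LCA
LCA = 36


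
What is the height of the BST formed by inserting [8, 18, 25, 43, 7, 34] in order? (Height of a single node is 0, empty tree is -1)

Insertion order: [8, 18, 25, 43, 7, 34]
Tree (level-order array): [8, 7, 18, None, None, None, 25, None, 43, 34]
Compute height bottom-up (empty subtree = -1):
  height(7) = 1 + max(-1, -1) = 0
  height(34) = 1 + max(-1, -1) = 0
  height(43) = 1 + max(0, -1) = 1
  height(25) = 1 + max(-1, 1) = 2
  height(18) = 1 + max(-1, 2) = 3
  height(8) = 1 + max(0, 3) = 4
Height = 4


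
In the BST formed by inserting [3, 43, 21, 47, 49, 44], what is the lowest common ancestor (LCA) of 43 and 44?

Tree insertion order: [3, 43, 21, 47, 49, 44]
Tree (level-order array): [3, None, 43, 21, 47, None, None, 44, 49]
In a BST, the LCA of p=43, q=44 is the first node v on the
root-to-leaf path with p <= v <= q (go left if both < v, right if both > v).
Walk from root:
  at 3: both 43 and 44 > 3, go right
  at 43: 43 <= 43 <= 44, this is the LCA
LCA = 43


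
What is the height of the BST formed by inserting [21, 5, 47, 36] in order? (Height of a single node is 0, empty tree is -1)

Insertion order: [21, 5, 47, 36]
Tree (level-order array): [21, 5, 47, None, None, 36]
Compute height bottom-up (empty subtree = -1):
  height(5) = 1 + max(-1, -1) = 0
  height(36) = 1 + max(-1, -1) = 0
  height(47) = 1 + max(0, -1) = 1
  height(21) = 1 + max(0, 1) = 2
Height = 2


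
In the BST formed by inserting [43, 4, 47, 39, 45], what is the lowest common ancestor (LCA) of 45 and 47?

Tree insertion order: [43, 4, 47, 39, 45]
Tree (level-order array): [43, 4, 47, None, 39, 45]
In a BST, the LCA of p=45, q=47 is the first node v on the
root-to-leaf path with p <= v <= q (go left if both < v, right if both > v).
Walk from root:
  at 43: both 45 and 47 > 43, go right
  at 47: 45 <= 47 <= 47, this is the LCA
LCA = 47


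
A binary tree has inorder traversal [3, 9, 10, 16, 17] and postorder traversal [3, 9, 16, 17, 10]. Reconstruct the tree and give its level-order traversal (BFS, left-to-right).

Inorder:   [3, 9, 10, 16, 17]
Postorder: [3, 9, 16, 17, 10]
Algorithm: postorder visits root last, so walk postorder right-to-left;
each value is the root of the current inorder slice — split it at that
value, recurse on the right subtree first, then the left.
Recursive splits:
  root=10; inorder splits into left=[3, 9], right=[16, 17]
  root=17; inorder splits into left=[16], right=[]
  root=16; inorder splits into left=[], right=[]
  root=9; inorder splits into left=[3], right=[]
  root=3; inorder splits into left=[], right=[]
Reconstructed level-order: [10, 9, 17, 3, 16]


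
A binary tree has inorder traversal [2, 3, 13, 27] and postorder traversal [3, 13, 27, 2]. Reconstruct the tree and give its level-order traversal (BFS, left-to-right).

Inorder:   [2, 3, 13, 27]
Postorder: [3, 13, 27, 2]
Algorithm: postorder visits root last, so walk postorder right-to-left;
each value is the root of the current inorder slice — split it at that
value, recurse on the right subtree first, then the left.
Recursive splits:
  root=2; inorder splits into left=[], right=[3, 13, 27]
  root=27; inorder splits into left=[3, 13], right=[]
  root=13; inorder splits into left=[3], right=[]
  root=3; inorder splits into left=[], right=[]
Reconstructed level-order: [2, 27, 13, 3]


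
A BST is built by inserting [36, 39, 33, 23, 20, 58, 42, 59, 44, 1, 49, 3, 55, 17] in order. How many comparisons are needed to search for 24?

Search path for 24: 36 -> 33 -> 23
Found: False
Comparisons: 3


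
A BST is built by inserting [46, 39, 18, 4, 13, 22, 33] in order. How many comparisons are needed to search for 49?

Search path for 49: 46
Found: False
Comparisons: 1


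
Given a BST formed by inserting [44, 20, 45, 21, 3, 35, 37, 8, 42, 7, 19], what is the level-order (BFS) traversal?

Tree insertion order: [44, 20, 45, 21, 3, 35, 37, 8, 42, 7, 19]
Tree (level-order array): [44, 20, 45, 3, 21, None, None, None, 8, None, 35, 7, 19, None, 37, None, None, None, None, None, 42]
BFS from the root, enqueuing left then right child of each popped node:
  queue [44] -> pop 44, enqueue [20, 45], visited so far: [44]
  queue [20, 45] -> pop 20, enqueue [3, 21], visited so far: [44, 20]
  queue [45, 3, 21] -> pop 45, enqueue [none], visited so far: [44, 20, 45]
  queue [3, 21] -> pop 3, enqueue [8], visited so far: [44, 20, 45, 3]
  queue [21, 8] -> pop 21, enqueue [35], visited so far: [44, 20, 45, 3, 21]
  queue [8, 35] -> pop 8, enqueue [7, 19], visited so far: [44, 20, 45, 3, 21, 8]
  queue [35, 7, 19] -> pop 35, enqueue [37], visited so far: [44, 20, 45, 3, 21, 8, 35]
  queue [7, 19, 37] -> pop 7, enqueue [none], visited so far: [44, 20, 45, 3, 21, 8, 35, 7]
  queue [19, 37] -> pop 19, enqueue [none], visited so far: [44, 20, 45, 3, 21, 8, 35, 7, 19]
  queue [37] -> pop 37, enqueue [42], visited so far: [44, 20, 45, 3, 21, 8, 35, 7, 19, 37]
  queue [42] -> pop 42, enqueue [none], visited so far: [44, 20, 45, 3, 21, 8, 35, 7, 19, 37, 42]
Result: [44, 20, 45, 3, 21, 8, 35, 7, 19, 37, 42]


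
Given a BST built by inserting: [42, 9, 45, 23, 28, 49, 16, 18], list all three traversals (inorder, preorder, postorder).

Tree insertion order: [42, 9, 45, 23, 28, 49, 16, 18]
Tree (level-order array): [42, 9, 45, None, 23, None, 49, 16, 28, None, None, None, 18]
Inorder (L, root, R): [9, 16, 18, 23, 28, 42, 45, 49]
Preorder (root, L, R): [42, 9, 23, 16, 18, 28, 45, 49]
Postorder (L, R, root): [18, 16, 28, 23, 9, 49, 45, 42]


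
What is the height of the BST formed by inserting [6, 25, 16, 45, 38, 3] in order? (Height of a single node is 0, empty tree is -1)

Insertion order: [6, 25, 16, 45, 38, 3]
Tree (level-order array): [6, 3, 25, None, None, 16, 45, None, None, 38]
Compute height bottom-up (empty subtree = -1):
  height(3) = 1 + max(-1, -1) = 0
  height(16) = 1 + max(-1, -1) = 0
  height(38) = 1 + max(-1, -1) = 0
  height(45) = 1 + max(0, -1) = 1
  height(25) = 1 + max(0, 1) = 2
  height(6) = 1 + max(0, 2) = 3
Height = 3


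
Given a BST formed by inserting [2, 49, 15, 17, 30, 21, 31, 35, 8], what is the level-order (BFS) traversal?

Tree insertion order: [2, 49, 15, 17, 30, 21, 31, 35, 8]
Tree (level-order array): [2, None, 49, 15, None, 8, 17, None, None, None, 30, 21, 31, None, None, None, 35]
BFS from the root, enqueuing left then right child of each popped node:
  queue [2] -> pop 2, enqueue [49], visited so far: [2]
  queue [49] -> pop 49, enqueue [15], visited so far: [2, 49]
  queue [15] -> pop 15, enqueue [8, 17], visited so far: [2, 49, 15]
  queue [8, 17] -> pop 8, enqueue [none], visited so far: [2, 49, 15, 8]
  queue [17] -> pop 17, enqueue [30], visited so far: [2, 49, 15, 8, 17]
  queue [30] -> pop 30, enqueue [21, 31], visited so far: [2, 49, 15, 8, 17, 30]
  queue [21, 31] -> pop 21, enqueue [none], visited so far: [2, 49, 15, 8, 17, 30, 21]
  queue [31] -> pop 31, enqueue [35], visited so far: [2, 49, 15, 8, 17, 30, 21, 31]
  queue [35] -> pop 35, enqueue [none], visited so far: [2, 49, 15, 8, 17, 30, 21, 31, 35]
Result: [2, 49, 15, 8, 17, 30, 21, 31, 35]


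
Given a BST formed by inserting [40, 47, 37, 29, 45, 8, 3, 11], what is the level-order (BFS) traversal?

Tree insertion order: [40, 47, 37, 29, 45, 8, 3, 11]
Tree (level-order array): [40, 37, 47, 29, None, 45, None, 8, None, None, None, 3, 11]
BFS from the root, enqueuing left then right child of each popped node:
  queue [40] -> pop 40, enqueue [37, 47], visited so far: [40]
  queue [37, 47] -> pop 37, enqueue [29], visited so far: [40, 37]
  queue [47, 29] -> pop 47, enqueue [45], visited so far: [40, 37, 47]
  queue [29, 45] -> pop 29, enqueue [8], visited so far: [40, 37, 47, 29]
  queue [45, 8] -> pop 45, enqueue [none], visited so far: [40, 37, 47, 29, 45]
  queue [8] -> pop 8, enqueue [3, 11], visited so far: [40, 37, 47, 29, 45, 8]
  queue [3, 11] -> pop 3, enqueue [none], visited so far: [40, 37, 47, 29, 45, 8, 3]
  queue [11] -> pop 11, enqueue [none], visited so far: [40, 37, 47, 29, 45, 8, 3, 11]
Result: [40, 37, 47, 29, 45, 8, 3, 11]


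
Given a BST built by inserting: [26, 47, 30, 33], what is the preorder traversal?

Tree insertion order: [26, 47, 30, 33]
Tree (level-order array): [26, None, 47, 30, None, None, 33]
Preorder traversal: [26, 47, 30, 33]


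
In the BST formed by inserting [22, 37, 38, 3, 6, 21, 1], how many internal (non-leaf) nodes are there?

Tree built from: [22, 37, 38, 3, 6, 21, 1]
Tree (level-order array): [22, 3, 37, 1, 6, None, 38, None, None, None, 21]
Rule: An internal node has at least one child.
Per-node child counts:
  node 22: 2 child(ren)
  node 3: 2 child(ren)
  node 1: 0 child(ren)
  node 6: 1 child(ren)
  node 21: 0 child(ren)
  node 37: 1 child(ren)
  node 38: 0 child(ren)
Matching nodes: [22, 3, 6, 37]
Count of internal (non-leaf) nodes: 4


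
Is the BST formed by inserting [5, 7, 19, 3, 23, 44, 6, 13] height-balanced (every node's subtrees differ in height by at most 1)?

Tree (level-order array): [5, 3, 7, None, None, 6, 19, None, None, 13, 23, None, None, None, 44]
Definition: a tree is height-balanced if, at every node, |h(left) - h(right)| <= 1 (empty subtree has height -1).
Bottom-up per-node check:
  node 3: h_left=-1, h_right=-1, diff=0 [OK], height=0
  node 6: h_left=-1, h_right=-1, diff=0 [OK], height=0
  node 13: h_left=-1, h_right=-1, diff=0 [OK], height=0
  node 44: h_left=-1, h_right=-1, diff=0 [OK], height=0
  node 23: h_left=-1, h_right=0, diff=1 [OK], height=1
  node 19: h_left=0, h_right=1, diff=1 [OK], height=2
  node 7: h_left=0, h_right=2, diff=2 [FAIL (|0-2|=2 > 1)], height=3
  node 5: h_left=0, h_right=3, diff=3 [FAIL (|0-3|=3 > 1)], height=4
Node 7 violates the condition: |0 - 2| = 2 > 1.
Result: Not balanced


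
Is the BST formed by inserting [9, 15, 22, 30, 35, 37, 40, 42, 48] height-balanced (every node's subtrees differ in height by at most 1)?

Tree (level-order array): [9, None, 15, None, 22, None, 30, None, 35, None, 37, None, 40, None, 42, None, 48]
Definition: a tree is height-balanced if, at every node, |h(left) - h(right)| <= 1 (empty subtree has height -1).
Bottom-up per-node check:
  node 48: h_left=-1, h_right=-1, diff=0 [OK], height=0
  node 42: h_left=-1, h_right=0, diff=1 [OK], height=1
  node 40: h_left=-1, h_right=1, diff=2 [FAIL (|-1-1|=2 > 1)], height=2
  node 37: h_left=-1, h_right=2, diff=3 [FAIL (|-1-2|=3 > 1)], height=3
  node 35: h_left=-1, h_right=3, diff=4 [FAIL (|-1-3|=4 > 1)], height=4
  node 30: h_left=-1, h_right=4, diff=5 [FAIL (|-1-4|=5 > 1)], height=5
  node 22: h_left=-1, h_right=5, diff=6 [FAIL (|-1-5|=6 > 1)], height=6
  node 15: h_left=-1, h_right=6, diff=7 [FAIL (|-1-6|=7 > 1)], height=7
  node 9: h_left=-1, h_right=7, diff=8 [FAIL (|-1-7|=8 > 1)], height=8
Node 40 violates the condition: |-1 - 1| = 2 > 1.
Result: Not balanced


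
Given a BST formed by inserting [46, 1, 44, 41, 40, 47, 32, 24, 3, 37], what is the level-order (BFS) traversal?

Tree insertion order: [46, 1, 44, 41, 40, 47, 32, 24, 3, 37]
Tree (level-order array): [46, 1, 47, None, 44, None, None, 41, None, 40, None, 32, None, 24, 37, 3]
BFS from the root, enqueuing left then right child of each popped node:
  queue [46] -> pop 46, enqueue [1, 47], visited so far: [46]
  queue [1, 47] -> pop 1, enqueue [44], visited so far: [46, 1]
  queue [47, 44] -> pop 47, enqueue [none], visited so far: [46, 1, 47]
  queue [44] -> pop 44, enqueue [41], visited so far: [46, 1, 47, 44]
  queue [41] -> pop 41, enqueue [40], visited so far: [46, 1, 47, 44, 41]
  queue [40] -> pop 40, enqueue [32], visited so far: [46, 1, 47, 44, 41, 40]
  queue [32] -> pop 32, enqueue [24, 37], visited so far: [46, 1, 47, 44, 41, 40, 32]
  queue [24, 37] -> pop 24, enqueue [3], visited so far: [46, 1, 47, 44, 41, 40, 32, 24]
  queue [37, 3] -> pop 37, enqueue [none], visited so far: [46, 1, 47, 44, 41, 40, 32, 24, 37]
  queue [3] -> pop 3, enqueue [none], visited so far: [46, 1, 47, 44, 41, 40, 32, 24, 37, 3]
Result: [46, 1, 47, 44, 41, 40, 32, 24, 37, 3]


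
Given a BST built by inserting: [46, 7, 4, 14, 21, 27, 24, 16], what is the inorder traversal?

Tree insertion order: [46, 7, 4, 14, 21, 27, 24, 16]
Tree (level-order array): [46, 7, None, 4, 14, None, None, None, 21, 16, 27, None, None, 24]
Inorder traversal: [4, 7, 14, 16, 21, 24, 27, 46]


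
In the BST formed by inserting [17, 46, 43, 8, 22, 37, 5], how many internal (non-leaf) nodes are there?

Tree built from: [17, 46, 43, 8, 22, 37, 5]
Tree (level-order array): [17, 8, 46, 5, None, 43, None, None, None, 22, None, None, 37]
Rule: An internal node has at least one child.
Per-node child counts:
  node 17: 2 child(ren)
  node 8: 1 child(ren)
  node 5: 0 child(ren)
  node 46: 1 child(ren)
  node 43: 1 child(ren)
  node 22: 1 child(ren)
  node 37: 0 child(ren)
Matching nodes: [17, 8, 46, 43, 22]
Count of internal (non-leaf) nodes: 5


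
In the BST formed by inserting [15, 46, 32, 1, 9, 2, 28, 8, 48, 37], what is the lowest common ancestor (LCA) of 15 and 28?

Tree insertion order: [15, 46, 32, 1, 9, 2, 28, 8, 48, 37]
Tree (level-order array): [15, 1, 46, None, 9, 32, 48, 2, None, 28, 37, None, None, None, 8]
In a BST, the LCA of p=15, q=28 is the first node v on the
root-to-leaf path with p <= v <= q (go left if both < v, right if both > v).
Walk from root:
  at 15: 15 <= 15 <= 28, this is the LCA
LCA = 15


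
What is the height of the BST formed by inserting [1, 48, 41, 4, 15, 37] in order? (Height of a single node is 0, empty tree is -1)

Insertion order: [1, 48, 41, 4, 15, 37]
Tree (level-order array): [1, None, 48, 41, None, 4, None, None, 15, None, 37]
Compute height bottom-up (empty subtree = -1):
  height(37) = 1 + max(-1, -1) = 0
  height(15) = 1 + max(-1, 0) = 1
  height(4) = 1 + max(-1, 1) = 2
  height(41) = 1 + max(2, -1) = 3
  height(48) = 1 + max(3, -1) = 4
  height(1) = 1 + max(-1, 4) = 5
Height = 5


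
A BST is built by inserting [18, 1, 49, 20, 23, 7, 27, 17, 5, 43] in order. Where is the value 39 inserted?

Starting tree (level order): [18, 1, 49, None, 7, 20, None, 5, 17, None, 23, None, None, None, None, None, 27, None, 43]
Insertion path: 18 -> 49 -> 20 -> 23 -> 27 -> 43
Result: insert 39 as left child of 43
Final tree (level order): [18, 1, 49, None, 7, 20, None, 5, 17, None, 23, None, None, None, None, None, 27, None, 43, 39]


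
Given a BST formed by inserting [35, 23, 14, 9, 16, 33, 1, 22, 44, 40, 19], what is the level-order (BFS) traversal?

Tree insertion order: [35, 23, 14, 9, 16, 33, 1, 22, 44, 40, 19]
Tree (level-order array): [35, 23, 44, 14, 33, 40, None, 9, 16, None, None, None, None, 1, None, None, 22, None, None, 19]
BFS from the root, enqueuing left then right child of each popped node:
  queue [35] -> pop 35, enqueue [23, 44], visited so far: [35]
  queue [23, 44] -> pop 23, enqueue [14, 33], visited so far: [35, 23]
  queue [44, 14, 33] -> pop 44, enqueue [40], visited so far: [35, 23, 44]
  queue [14, 33, 40] -> pop 14, enqueue [9, 16], visited so far: [35, 23, 44, 14]
  queue [33, 40, 9, 16] -> pop 33, enqueue [none], visited so far: [35, 23, 44, 14, 33]
  queue [40, 9, 16] -> pop 40, enqueue [none], visited so far: [35, 23, 44, 14, 33, 40]
  queue [9, 16] -> pop 9, enqueue [1], visited so far: [35, 23, 44, 14, 33, 40, 9]
  queue [16, 1] -> pop 16, enqueue [22], visited so far: [35, 23, 44, 14, 33, 40, 9, 16]
  queue [1, 22] -> pop 1, enqueue [none], visited so far: [35, 23, 44, 14, 33, 40, 9, 16, 1]
  queue [22] -> pop 22, enqueue [19], visited so far: [35, 23, 44, 14, 33, 40, 9, 16, 1, 22]
  queue [19] -> pop 19, enqueue [none], visited so far: [35, 23, 44, 14, 33, 40, 9, 16, 1, 22, 19]
Result: [35, 23, 44, 14, 33, 40, 9, 16, 1, 22, 19]


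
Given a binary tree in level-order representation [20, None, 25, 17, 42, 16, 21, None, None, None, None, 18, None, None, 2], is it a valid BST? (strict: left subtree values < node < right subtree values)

Level-order array: [20, None, 25, 17, 42, 16, 21, None, None, None, None, 18, None, None, 2]
Validate using subtree bounds (lo, hi): at each node, require lo < value < hi,
then recurse left with hi=value and right with lo=value.
Preorder trace (stopping at first violation):
  at node 20 with bounds (-inf, +inf): OK
  at node 25 with bounds (20, +inf): OK
  at node 17 with bounds (20, 25): VIOLATION
Node 17 violates its bound: not (20 < 17 < 25).
Result: Not a valid BST
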